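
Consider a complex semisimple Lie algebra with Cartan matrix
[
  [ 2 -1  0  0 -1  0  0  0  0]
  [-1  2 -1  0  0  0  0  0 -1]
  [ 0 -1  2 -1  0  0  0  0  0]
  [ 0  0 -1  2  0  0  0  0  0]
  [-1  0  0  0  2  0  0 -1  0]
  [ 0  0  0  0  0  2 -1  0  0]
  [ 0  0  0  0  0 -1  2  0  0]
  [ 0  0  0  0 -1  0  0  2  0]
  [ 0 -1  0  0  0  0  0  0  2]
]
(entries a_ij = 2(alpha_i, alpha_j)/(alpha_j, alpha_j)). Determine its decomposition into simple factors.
The diagram associated to this matrix has two connected components: the simple roots {alpha_6, alpha_7} form a chain of 2 nodes with single edges (A_2), and {alpha_1, alpha_2, alpha_3, alpha_4, alpha_5, alpha_8, alpha_9} form a chain of 6 nodes with one extra node attached to the third node from one end (E_7). A semisimple Lie algebra decomposes uniquely as the direct sum of simple ideals, one per connected component of its Dynkin diagram, so g ≅ A_2 ⊕ E_7 (dimension 8 + 133 = 141).

type A_2 + type E_7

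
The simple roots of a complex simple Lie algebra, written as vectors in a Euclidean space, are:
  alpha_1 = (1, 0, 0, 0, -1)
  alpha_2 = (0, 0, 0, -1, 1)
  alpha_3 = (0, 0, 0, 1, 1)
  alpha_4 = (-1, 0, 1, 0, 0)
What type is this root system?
Compute the Cartan integers a_ij = 2(alpha_i, alpha_j)/(alpha_j, alpha_j); the resulting 4x4 Cartan matrix is
[[2, -1, -1, -1], [-1, 2, 0, 0], [-1, 0, 2, 0], [-1, 0, 0, 2]].
All simple roots have the same length, so the diagram is simply laced. The associated Dynkin diagram is a chain of 2 nodes with a fork of two nodes at one end (D_4), so the type is D_4 (the algebra so(8)).

type D_4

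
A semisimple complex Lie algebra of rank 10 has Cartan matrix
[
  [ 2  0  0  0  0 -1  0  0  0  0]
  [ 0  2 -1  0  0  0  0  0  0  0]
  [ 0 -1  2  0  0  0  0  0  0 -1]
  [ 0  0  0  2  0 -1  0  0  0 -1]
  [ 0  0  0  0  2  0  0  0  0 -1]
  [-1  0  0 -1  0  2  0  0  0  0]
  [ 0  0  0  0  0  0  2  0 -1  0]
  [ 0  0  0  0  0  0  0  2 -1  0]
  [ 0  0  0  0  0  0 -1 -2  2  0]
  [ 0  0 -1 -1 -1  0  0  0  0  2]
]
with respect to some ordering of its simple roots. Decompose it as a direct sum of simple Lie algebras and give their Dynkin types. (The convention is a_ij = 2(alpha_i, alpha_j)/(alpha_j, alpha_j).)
B_3 (so(7)) ⊕ E_7

The diagram associated to this matrix has two connected components: the simple roots {alpha_7, alpha_8, alpha_9} form a chain of 3 nodes with a double edge at one end; the terminal node there is the unique short simple root (B_3), and {alpha_1, alpha_2, alpha_3, alpha_4, alpha_5, alpha_6, alpha_10} form a chain of 6 nodes with one extra node attached to the third node from one end (E_7). A semisimple Lie algebra decomposes uniquely as the direct sum of simple ideals, one per connected component of its Dynkin diagram, so g ≅ B_3 ⊕ E_7 (dimension 21 + 133 = 154).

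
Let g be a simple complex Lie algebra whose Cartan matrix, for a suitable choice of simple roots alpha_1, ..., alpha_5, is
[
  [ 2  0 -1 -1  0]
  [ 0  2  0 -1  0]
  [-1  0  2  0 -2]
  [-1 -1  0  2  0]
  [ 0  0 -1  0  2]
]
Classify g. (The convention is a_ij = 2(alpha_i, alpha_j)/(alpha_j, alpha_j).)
The matrix has rank 5 with 2's on the diagonal. Reading the off-diagonal entries as Dynkin edges (a single edge where a_ij = a_ji = -1; a double or triple edge where a_ij * a_ji = 2 or 3), the diagram is a chain of 5 nodes with a double edge at one end; the terminal node there is the unique short simple root (B_5). One simple-root ordering that puts it in standard form is (alpha_2, alpha_4, alpha_1, alpha_3, alpha_5). So the algebra is type B_5, i.e. so(11).

B5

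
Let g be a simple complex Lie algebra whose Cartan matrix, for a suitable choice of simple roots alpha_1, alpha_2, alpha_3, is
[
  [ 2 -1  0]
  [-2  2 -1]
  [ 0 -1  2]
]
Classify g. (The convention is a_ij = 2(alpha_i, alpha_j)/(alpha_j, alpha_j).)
type B_3

The matrix has rank 3 with 2's on the diagonal. Reading the off-diagonal entries as Dynkin edges (a single edge where a_ij = a_ji = -1; a double or triple edge where a_ij * a_ji = 2 or 3), the diagram is a chain of 3 nodes with a double edge at one end; the terminal node there is the unique short simple root (B_3). One simple-root ordering that puts it in standard form is (alpha_3, alpha_2, alpha_1). So the algebra is type B_3, i.e. so(7).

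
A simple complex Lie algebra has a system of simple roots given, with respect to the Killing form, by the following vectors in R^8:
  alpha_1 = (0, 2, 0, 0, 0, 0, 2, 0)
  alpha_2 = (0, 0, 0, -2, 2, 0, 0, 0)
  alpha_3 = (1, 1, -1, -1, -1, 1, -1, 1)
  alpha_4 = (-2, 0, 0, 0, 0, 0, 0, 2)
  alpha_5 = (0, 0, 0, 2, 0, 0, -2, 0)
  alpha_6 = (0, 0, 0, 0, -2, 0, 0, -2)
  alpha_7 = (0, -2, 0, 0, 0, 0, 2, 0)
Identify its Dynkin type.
E_7

Compute the Cartan integers a_ij = 2(alpha_i, alpha_j)/(alpha_j, alpha_j); the resulting 7x7 Cartan matrix is
[[2, 0, 0, 0, -1, 0, 0], [0, 2, 0, 0, -1, -1, 0], [0, 0, 2, 0, 0, 0, -1], [0, 0, 0, 2, 0, -1, 0], [-1, -1, 0, 0, 2, 0, -1], [0, -1, 0, -1, 0, 2, 0], [0, 0, -1, 0, -1, 0, 2]].
All simple roots have the same length, so the diagram is simply laced. The associated Dynkin diagram is a chain of 6 nodes with one extra node attached to the third node from one end (E_7), so the type is E_7.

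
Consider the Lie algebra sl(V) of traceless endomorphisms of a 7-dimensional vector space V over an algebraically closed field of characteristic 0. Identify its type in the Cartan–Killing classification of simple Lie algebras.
This is sl(7), which has dimension 7^2 - 1 = 48 and rank 7 - 1 = 6 (a Cartan subalgebra is the diagonal traceless matrices). In the classification of classical Lie algebras, the special linear algebra sl(n+1) has type A_n; here n = 6, so the Dynkin diagram is a chain of 6 nodes with single edges (A_6). Hence the type is A_6.

A6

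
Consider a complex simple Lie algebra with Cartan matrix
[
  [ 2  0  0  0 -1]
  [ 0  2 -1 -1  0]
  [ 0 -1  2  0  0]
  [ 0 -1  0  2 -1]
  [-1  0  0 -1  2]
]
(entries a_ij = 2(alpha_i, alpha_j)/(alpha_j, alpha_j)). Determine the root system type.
A5

The matrix has rank 5 with 2's on the diagonal. Reading the off-diagonal entries as Dynkin edges (a single edge where a_ij = a_ji = -1; a double or triple edge where a_ij * a_ji = 2 or 3), the diagram is a chain of 5 nodes with single edges (A_5). One simple-root ordering that puts it in standard form is (alpha_1, alpha_5, alpha_4, alpha_2, alpha_3). So the algebra is type A_5, i.e. sl(6).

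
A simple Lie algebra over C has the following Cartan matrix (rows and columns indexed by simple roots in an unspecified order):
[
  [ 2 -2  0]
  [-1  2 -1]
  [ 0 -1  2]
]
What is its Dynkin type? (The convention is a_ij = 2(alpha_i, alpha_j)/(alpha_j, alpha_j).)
type C_3

The matrix has rank 3 with 2's on the diagonal. Reading the off-diagonal entries as Dynkin edges (a single edge where a_ij = a_ji = -1; a double or triple edge where a_ij * a_ji = 2 or 3), the diagram is a chain of 3 nodes with a double edge at one end; the terminal node there is the unique long simple root (C_3). One simple-root ordering that puts it in standard form is (alpha_3, alpha_2, alpha_1). So the algebra is type C_3, i.e. sp(6).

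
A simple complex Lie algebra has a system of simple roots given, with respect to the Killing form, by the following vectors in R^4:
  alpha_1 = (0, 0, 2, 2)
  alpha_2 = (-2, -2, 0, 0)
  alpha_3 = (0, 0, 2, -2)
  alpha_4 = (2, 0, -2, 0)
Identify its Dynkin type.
Compute the Cartan integers a_ij = 2(alpha_i, alpha_j)/(alpha_j, alpha_j); the resulting 4x4 Cartan matrix is
[[2, 0, 0, -1], [0, 2, 0, -1], [0, 0, 2, -1], [-1, -1, -1, 2]].
All simple roots have the same length, so the diagram is simply laced. The associated Dynkin diagram is a chain of 2 nodes with a fork of two nodes at one end (D_4), so the type is D_4 (the algebra so(8)).

D_4 (so(8))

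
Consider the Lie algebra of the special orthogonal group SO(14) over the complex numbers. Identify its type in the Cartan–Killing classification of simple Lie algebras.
This is so(14) with 14 even, which has dimension 14(14-1)/2 = 91 and rank 14/2 = 7. In the classification of classical Lie algebras, the orthogonal algebra so(2n) in an even number of variables has type D_n; here n = 7, so the Dynkin diagram is a chain of 5 nodes with a fork of two nodes at one end (D_7). Hence the type is D_7.

D_7 (so(14))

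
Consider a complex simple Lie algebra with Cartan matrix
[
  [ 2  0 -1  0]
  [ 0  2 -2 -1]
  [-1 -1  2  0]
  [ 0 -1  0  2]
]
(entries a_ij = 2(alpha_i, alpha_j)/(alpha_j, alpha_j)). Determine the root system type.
The matrix has rank 4 with 2's on the diagonal. Reading the off-diagonal entries as Dynkin edges (a single edge where a_ij = a_ji = -1; a double or triple edge where a_ij * a_ji = 2 or 3), the diagram is a chain of 4 nodes with a double edge between the middle two (F_4). One simple-root ordering that puts it in standard form is (alpha_4, alpha_2, alpha_3, alpha_1). So the algebra is type F_4.

F_4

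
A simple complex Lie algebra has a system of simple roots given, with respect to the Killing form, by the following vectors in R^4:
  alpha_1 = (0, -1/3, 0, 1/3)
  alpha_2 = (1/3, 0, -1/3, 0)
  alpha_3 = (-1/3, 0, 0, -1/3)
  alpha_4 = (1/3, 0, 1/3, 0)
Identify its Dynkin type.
Compute the Cartan integers a_ij = 2(alpha_i, alpha_j)/(alpha_j, alpha_j); the resulting 4x4 Cartan matrix is
[[2, 0, -1, 0], [0, 2, -1, 0], [-1, -1, 2, -1], [0, 0, -1, 2]].
All simple roots have the same length, so the diagram is simply laced. The associated Dynkin diagram is a chain of 2 nodes with a fork of two nodes at one end (D_4), so the type is D_4 (the algebra so(8)).

type D_4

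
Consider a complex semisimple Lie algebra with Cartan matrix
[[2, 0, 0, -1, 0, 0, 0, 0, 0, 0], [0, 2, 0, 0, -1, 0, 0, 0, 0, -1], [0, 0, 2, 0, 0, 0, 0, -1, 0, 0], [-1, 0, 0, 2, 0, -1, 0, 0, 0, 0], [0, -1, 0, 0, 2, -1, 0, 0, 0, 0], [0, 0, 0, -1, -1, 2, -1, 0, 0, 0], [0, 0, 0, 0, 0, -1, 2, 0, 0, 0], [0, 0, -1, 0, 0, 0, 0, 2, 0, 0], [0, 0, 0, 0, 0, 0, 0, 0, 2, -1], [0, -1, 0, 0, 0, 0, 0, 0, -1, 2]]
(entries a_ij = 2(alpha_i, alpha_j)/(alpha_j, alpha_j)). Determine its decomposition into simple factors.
A_2 ⊕ E_8

The diagram associated to this matrix has two connected components: the simple roots {alpha_3, alpha_8} form a chain of 2 nodes with single edges (A_2), and {alpha_1, alpha_2, alpha_4, alpha_5, alpha_6, alpha_7, alpha_9, alpha_10} form a chain of 7 nodes with one extra node attached to the third node from one end (E_8). A semisimple Lie algebra decomposes uniquely as the direct sum of simple ideals, one per connected component of its Dynkin diagram, so g ≅ A_2 ⊕ E_8 (dimension 8 + 248 = 256).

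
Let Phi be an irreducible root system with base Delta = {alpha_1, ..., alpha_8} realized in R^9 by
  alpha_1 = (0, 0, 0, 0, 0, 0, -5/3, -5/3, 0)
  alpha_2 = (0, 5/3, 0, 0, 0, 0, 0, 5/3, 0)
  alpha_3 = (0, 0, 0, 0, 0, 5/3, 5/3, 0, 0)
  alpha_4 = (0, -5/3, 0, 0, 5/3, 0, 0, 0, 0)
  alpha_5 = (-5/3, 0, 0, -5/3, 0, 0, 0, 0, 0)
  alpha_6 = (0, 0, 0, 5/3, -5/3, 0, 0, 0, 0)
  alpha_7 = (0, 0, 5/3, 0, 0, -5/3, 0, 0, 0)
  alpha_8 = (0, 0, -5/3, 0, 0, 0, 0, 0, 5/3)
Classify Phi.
type A_8

Compute the Cartan integers a_ij = 2(alpha_i, alpha_j)/(alpha_j, alpha_j); the resulting 8x8 Cartan matrix is
[[2, -1, -1, 0, 0, 0, 0, 0], [-1, 2, 0, -1, 0, 0, 0, 0], [-1, 0, 2, 0, 0, 0, -1, 0], [0, -1, 0, 2, 0, -1, 0, 0], [0, 0, 0, 0, 2, -1, 0, 0], [0, 0, 0, -1, -1, 2, 0, 0], [0, 0, -1, 0, 0, 0, 2, -1], [0, 0, 0, 0, 0, 0, -1, 2]].
All simple roots have the same length, so the diagram is simply laced. The associated Dynkin diagram is a chain of 8 nodes with single edges (A_8), so the type is A_8 (the algebra sl(9)).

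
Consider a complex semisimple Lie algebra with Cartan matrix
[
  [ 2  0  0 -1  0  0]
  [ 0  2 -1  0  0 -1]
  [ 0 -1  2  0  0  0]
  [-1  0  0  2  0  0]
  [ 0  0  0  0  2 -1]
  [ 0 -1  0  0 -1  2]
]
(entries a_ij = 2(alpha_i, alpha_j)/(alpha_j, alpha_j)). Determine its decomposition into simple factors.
The diagram associated to this matrix has two connected components: the simple roots {alpha_1, alpha_4} form a chain of 2 nodes with single edges (A_2), and {alpha_2, alpha_3, alpha_5, alpha_6} form a chain of 4 nodes with single edges (A_4). A semisimple Lie algebra decomposes uniquely as the direct sum of simple ideals, one per connected component of its Dynkin diagram, so g ≅ A_2 ⊕ A_4 (dimension 8 + 24 = 32).

type A_2 + type A_4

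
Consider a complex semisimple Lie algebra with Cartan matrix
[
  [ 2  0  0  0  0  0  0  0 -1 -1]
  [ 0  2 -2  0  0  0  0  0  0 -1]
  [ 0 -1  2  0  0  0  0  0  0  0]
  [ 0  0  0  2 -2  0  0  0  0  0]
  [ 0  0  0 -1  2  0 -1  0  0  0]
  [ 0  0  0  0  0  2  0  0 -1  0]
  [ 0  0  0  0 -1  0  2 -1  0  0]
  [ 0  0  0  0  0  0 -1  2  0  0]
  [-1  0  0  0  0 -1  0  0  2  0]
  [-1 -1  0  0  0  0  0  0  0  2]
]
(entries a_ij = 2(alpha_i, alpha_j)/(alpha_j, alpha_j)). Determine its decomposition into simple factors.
type B_6 ⊕ type C_4

The diagram associated to this matrix has two connected components: the simple roots {alpha_1, alpha_2, alpha_3, alpha_6, alpha_9, alpha_10} form a chain of 6 nodes with a double edge at one end; the terminal node there is the unique short simple root (B_6), and {alpha_4, alpha_5, alpha_7, alpha_8} form a chain of 4 nodes with a double edge at one end; the terminal node there is the unique long simple root (C_4). A semisimple Lie algebra decomposes uniquely as the direct sum of simple ideals, one per connected component of its Dynkin diagram, so g ≅ B_6 ⊕ C_4 (dimension 78 + 36 = 114).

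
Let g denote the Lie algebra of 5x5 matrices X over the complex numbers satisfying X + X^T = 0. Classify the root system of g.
This is so(5) with 5 odd, which has dimension 5(5-1)/2 = 10 and rank (5-1)/2 = 2. In the classification of classical Lie algebras, the orthogonal algebra so(2n+1) in an odd number of variables has type B_n; here n = 2, so the Dynkin diagram is a chain of 2 nodes with a double edge at one end; the terminal node there is the unique short simple root (B_2). Hence the type is B_2.

B2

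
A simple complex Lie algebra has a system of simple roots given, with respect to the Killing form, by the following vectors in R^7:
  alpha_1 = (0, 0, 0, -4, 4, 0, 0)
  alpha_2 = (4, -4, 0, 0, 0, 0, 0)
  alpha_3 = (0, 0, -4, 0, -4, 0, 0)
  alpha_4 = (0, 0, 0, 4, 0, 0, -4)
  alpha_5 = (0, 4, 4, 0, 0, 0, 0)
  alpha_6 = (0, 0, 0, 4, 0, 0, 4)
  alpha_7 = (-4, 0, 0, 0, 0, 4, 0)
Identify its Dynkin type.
Compute the Cartan integers a_ij = 2(alpha_i, alpha_j)/(alpha_j, alpha_j); the resulting 7x7 Cartan matrix is
[[2, 0, -1, -1, 0, -1, 0], [0, 2, 0, 0, -1, 0, -1], [-1, 0, 2, 0, -1, 0, 0], [-1, 0, 0, 2, 0, 0, 0], [0, -1, -1, 0, 2, 0, 0], [-1, 0, 0, 0, 0, 2, 0], [0, -1, 0, 0, 0, 0, 2]].
All simple roots have the same length, so the diagram is simply laced. The associated Dynkin diagram is a chain of 5 nodes with a fork of two nodes at one end (D_7), so the type is D_7 (the algebra so(14)).

type D_7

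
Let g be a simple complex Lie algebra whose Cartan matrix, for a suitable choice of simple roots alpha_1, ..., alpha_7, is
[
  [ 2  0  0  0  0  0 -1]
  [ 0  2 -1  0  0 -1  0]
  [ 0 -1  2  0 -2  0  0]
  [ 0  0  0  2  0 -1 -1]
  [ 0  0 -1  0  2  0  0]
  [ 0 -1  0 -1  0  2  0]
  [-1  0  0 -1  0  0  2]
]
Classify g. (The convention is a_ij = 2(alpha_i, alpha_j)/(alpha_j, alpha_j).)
The matrix has rank 7 with 2's on the diagonal. Reading the off-diagonal entries as Dynkin edges (a single edge where a_ij = a_ji = -1; a double or triple edge where a_ij * a_ji = 2 or 3), the diagram is a chain of 7 nodes with a double edge at one end; the terminal node there is the unique short simple root (B_7). One simple-root ordering that puts it in standard form is (alpha_1, alpha_7, alpha_4, alpha_6, alpha_2, alpha_3, alpha_5). So the algebra is type B_7, i.e. so(15).

B_7 (so(15))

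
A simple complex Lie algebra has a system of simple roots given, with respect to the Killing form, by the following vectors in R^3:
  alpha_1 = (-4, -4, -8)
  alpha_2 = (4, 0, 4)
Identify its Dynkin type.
Compute the Cartan integers a_ij = 2(alpha_i, alpha_j)/(alpha_j, alpha_j); the resulting 2x2 Cartan matrix is
[[2, -3], [-1, 2]].
The roots have two lengths (squared-length ratio 3:1); the short ones are alpha_{2}. The associated Dynkin diagram is two nodes joined by a triple edge (G_2), so the type is G_2.

G_2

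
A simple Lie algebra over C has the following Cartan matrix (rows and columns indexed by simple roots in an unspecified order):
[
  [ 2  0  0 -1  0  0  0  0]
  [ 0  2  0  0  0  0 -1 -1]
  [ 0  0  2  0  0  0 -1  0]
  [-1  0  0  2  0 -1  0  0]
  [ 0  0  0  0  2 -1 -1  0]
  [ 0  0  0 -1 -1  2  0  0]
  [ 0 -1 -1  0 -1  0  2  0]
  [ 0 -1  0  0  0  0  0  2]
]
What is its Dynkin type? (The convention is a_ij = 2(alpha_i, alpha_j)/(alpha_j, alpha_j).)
The matrix has rank 8 with 2's on the diagonal. Reading the off-diagonal entries as Dynkin edges (a single edge where a_ij = a_ji = -1; a double or triple edge where a_ij * a_ji = 2 or 3), the diagram is a chain of 7 nodes with one extra node attached to the third node from one end (E_8). One simple-root ordering that puts it in standard form is (alpha_8, alpha_3, alpha_2, alpha_7, alpha_5, alpha_6, alpha_4, alpha_1). So the algebra is type E_8.

E_8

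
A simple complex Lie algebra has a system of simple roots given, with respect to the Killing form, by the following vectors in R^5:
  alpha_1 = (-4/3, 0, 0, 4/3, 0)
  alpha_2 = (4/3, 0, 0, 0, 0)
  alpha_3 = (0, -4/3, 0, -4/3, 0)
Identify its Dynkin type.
type B_3

Compute the Cartan integers a_ij = 2(alpha_i, alpha_j)/(alpha_j, alpha_j); the resulting 3x3 Cartan matrix is
[[2, -2, -1], [-1, 2, 0], [-1, 0, 2]].
The roots have two lengths (squared-length ratio 2:1); the short ones are alpha_{2}. The associated Dynkin diagram is a chain of 3 nodes with a double edge at one end; the terminal node there is the unique short simple root (B_3), so the type is B_3 (the algebra so(7)).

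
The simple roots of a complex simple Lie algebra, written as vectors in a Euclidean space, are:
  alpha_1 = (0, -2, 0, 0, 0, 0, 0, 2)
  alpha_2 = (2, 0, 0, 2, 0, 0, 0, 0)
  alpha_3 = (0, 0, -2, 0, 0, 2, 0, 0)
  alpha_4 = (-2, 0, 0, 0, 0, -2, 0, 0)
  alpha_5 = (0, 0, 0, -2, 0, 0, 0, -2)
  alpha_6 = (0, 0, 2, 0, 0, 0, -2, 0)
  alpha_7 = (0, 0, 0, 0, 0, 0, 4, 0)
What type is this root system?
C_7

Compute the Cartan integers a_ij = 2(alpha_i, alpha_j)/(alpha_j, alpha_j); the resulting 7x7 Cartan matrix is
[[2, 0, 0, 0, -1, 0, 0], [0, 2, 0, -1, -1, 0, 0], [0, 0, 2, -1, 0, -1, 0], [0, -1, -1, 2, 0, 0, 0], [-1, -1, 0, 0, 2, 0, 0], [0, 0, -1, 0, 0, 2, -1], [0, 0, 0, 0, 0, -2, 2]].
The roots have two lengths (squared-length ratio 2:1); the short ones are alpha_{1,2,3,4,5,6}. The associated Dynkin diagram is a chain of 7 nodes with a double edge at one end; the terminal node there is the unique long simple root (C_7), so the type is C_7 (the algebra sp(14)).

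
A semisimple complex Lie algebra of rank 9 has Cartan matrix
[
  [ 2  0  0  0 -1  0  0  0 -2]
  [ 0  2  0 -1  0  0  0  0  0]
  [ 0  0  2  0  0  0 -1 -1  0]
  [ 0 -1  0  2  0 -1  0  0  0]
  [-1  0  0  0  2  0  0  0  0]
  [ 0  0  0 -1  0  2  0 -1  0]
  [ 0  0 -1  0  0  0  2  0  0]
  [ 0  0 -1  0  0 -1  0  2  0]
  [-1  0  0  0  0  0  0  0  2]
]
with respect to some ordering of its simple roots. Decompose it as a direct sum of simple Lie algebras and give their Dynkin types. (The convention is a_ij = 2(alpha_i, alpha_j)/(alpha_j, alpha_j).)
type A_6 + type B_3

The diagram associated to this matrix has two connected components: the simple roots {alpha_2, alpha_3, alpha_4, alpha_6, alpha_7, alpha_8} form a chain of 6 nodes with single edges (A_6), and {alpha_1, alpha_5, alpha_9} form a chain of 3 nodes with a double edge at one end; the terminal node there is the unique short simple root (B_3). A semisimple Lie algebra decomposes uniquely as the direct sum of simple ideals, one per connected component of its Dynkin diagram, so g ≅ A_6 ⊕ B_3 (dimension 48 + 21 = 69).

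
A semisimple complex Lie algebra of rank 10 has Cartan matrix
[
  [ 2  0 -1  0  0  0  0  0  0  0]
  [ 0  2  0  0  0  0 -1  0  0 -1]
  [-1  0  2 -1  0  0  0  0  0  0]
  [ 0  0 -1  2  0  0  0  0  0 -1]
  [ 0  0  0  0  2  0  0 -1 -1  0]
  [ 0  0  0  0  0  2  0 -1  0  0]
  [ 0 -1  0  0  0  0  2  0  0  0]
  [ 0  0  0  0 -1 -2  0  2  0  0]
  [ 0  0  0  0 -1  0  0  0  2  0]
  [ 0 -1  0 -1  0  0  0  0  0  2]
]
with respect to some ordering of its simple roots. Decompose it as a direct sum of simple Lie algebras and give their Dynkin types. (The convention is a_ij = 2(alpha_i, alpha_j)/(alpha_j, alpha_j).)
A_6 ⊕ B_4

The diagram associated to this matrix has two connected components: the simple roots {alpha_1, alpha_2, alpha_3, alpha_4, alpha_7, alpha_10} form a chain of 6 nodes with single edges (A_6), and {alpha_5, alpha_6, alpha_8, alpha_9} form a chain of 4 nodes with a double edge at one end; the terminal node there is the unique short simple root (B_4). A semisimple Lie algebra decomposes uniquely as the direct sum of simple ideals, one per connected component of its Dynkin diagram, so g ≅ A_6 ⊕ B_4 (dimension 48 + 36 = 84).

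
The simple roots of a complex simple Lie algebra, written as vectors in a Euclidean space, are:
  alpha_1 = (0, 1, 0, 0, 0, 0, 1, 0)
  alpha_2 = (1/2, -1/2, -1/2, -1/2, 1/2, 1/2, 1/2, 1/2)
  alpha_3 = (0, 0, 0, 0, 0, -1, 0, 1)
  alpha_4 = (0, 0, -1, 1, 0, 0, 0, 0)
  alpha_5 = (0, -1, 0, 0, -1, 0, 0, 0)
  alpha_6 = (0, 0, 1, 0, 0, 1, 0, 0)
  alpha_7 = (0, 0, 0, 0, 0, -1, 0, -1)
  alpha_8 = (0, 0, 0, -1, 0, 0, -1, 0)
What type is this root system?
type E_8

Compute the Cartan integers a_ij = 2(alpha_i, alpha_j)/(alpha_j, alpha_j); the resulting 8x8 Cartan matrix is
[[2, 0, 0, 0, -1, 0, 0, -1], [0, 2, 0, 0, 0, 0, -1, 0], [0, 0, 2, 0, 0, -1, 0, 0], [0, 0, 0, 2, 0, -1, 0, -1], [-1, 0, 0, 0, 2, 0, 0, 0], [0, 0, -1, -1, 0, 2, -1, 0], [0, -1, 0, 0, 0, -1, 2, 0], [-1, 0, 0, -1, 0, 0, 0, 2]].
All simple roots have the same length, so the diagram is simply laced. The associated Dynkin diagram is a chain of 7 nodes with one extra node attached to the third node from one end (E_8), so the type is E_8.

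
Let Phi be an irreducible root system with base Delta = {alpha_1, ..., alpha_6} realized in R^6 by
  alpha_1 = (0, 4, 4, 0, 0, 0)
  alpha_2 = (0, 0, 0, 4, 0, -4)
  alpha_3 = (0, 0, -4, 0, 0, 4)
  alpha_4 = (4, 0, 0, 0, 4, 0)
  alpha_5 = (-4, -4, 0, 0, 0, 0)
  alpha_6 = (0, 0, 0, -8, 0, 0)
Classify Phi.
type C_6

Compute the Cartan integers a_ij = 2(alpha_i, alpha_j)/(alpha_j, alpha_j); the resulting 6x6 Cartan matrix is
[[2, 0, -1, 0, -1, 0], [0, 2, -1, 0, 0, -1], [-1, -1, 2, 0, 0, 0], [0, 0, 0, 2, -1, 0], [-1, 0, 0, -1, 2, 0], [0, -2, 0, 0, 0, 2]].
The roots have two lengths (squared-length ratio 2:1); the short ones are alpha_{1,2,3,4,5}. The associated Dynkin diagram is a chain of 6 nodes with a double edge at one end; the terminal node there is the unique long simple root (C_6), so the type is C_6 (the algebra sp(12)).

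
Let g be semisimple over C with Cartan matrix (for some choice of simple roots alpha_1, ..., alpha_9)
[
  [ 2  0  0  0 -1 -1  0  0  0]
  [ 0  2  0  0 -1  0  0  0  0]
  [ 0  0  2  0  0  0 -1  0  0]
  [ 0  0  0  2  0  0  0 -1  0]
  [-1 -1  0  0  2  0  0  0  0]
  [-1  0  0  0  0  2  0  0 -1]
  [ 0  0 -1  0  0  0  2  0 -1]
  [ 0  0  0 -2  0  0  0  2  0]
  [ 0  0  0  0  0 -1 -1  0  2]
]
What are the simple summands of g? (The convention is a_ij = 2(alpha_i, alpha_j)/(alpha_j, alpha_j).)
The diagram associated to this matrix has two connected components: the simple roots {alpha_1, alpha_2, alpha_3, alpha_5, alpha_6, alpha_7, alpha_9} form a chain of 7 nodes with single edges (A_7), and {alpha_4, alpha_8} form a chain of 2 nodes with a double edge at one end; the terminal node there is the unique short simple root (B_2). A semisimple Lie algebra decomposes uniquely as the direct sum of simple ideals, one per connected component of its Dynkin diagram, so g ≅ A_7 ⊕ B_2 (dimension 63 + 10 = 73).

A7 ⊕ B2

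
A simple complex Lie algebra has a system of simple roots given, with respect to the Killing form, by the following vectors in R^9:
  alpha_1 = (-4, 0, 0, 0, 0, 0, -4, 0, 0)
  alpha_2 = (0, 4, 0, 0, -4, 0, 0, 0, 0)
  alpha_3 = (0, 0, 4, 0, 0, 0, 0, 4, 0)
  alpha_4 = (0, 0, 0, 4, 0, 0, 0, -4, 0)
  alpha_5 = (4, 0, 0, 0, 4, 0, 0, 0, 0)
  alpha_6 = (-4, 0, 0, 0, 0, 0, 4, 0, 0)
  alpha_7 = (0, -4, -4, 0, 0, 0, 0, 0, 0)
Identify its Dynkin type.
Compute the Cartan integers a_ij = 2(alpha_i, alpha_j)/(alpha_j, alpha_j); the resulting 7x7 Cartan matrix is
[[2, 0, 0, 0, -1, 0, 0], [0, 2, 0, 0, -1, 0, -1], [0, 0, 2, -1, 0, 0, -1], [0, 0, -1, 2, 0, 0, 0], [-1, -1, 0, 0, 2, -1, 0], [0, 0, 0, 0, -1, 2, 0], [0, -1, -1, 0, 0, 0, 2]].
All simple roots have the same length, so the diagram is simply laced. The associated Dynkin diagram is a chain of 5 nodes with a fork of two nodes at one end (D_7), so the type is D_7 (the algebra so(14)).

D_7 (so(14))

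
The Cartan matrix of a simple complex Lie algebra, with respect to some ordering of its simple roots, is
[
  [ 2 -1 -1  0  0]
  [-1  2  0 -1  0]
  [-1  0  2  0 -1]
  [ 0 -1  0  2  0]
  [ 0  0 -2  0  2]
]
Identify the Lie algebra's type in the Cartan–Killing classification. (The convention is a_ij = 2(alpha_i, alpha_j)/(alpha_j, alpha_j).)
The matrix has rank 5 with 2's on the diagonal. Reading the off-diagonal entries as Dynkin edges (a single edge where a_ij = a_ji = -1; a double or triple edge where a_ij * a_ji = 2 or 3), the diagram is a chain of 5 nodes with a double edge at one end; the terminal node there is the unique long simple root (C_5). One simple-root ordering that puts it in standard form is (alpha_4, alpha_2, alpha_1, alpha_3, alpha_5). So the algebra is type C_5, i.e. sp(10).

C5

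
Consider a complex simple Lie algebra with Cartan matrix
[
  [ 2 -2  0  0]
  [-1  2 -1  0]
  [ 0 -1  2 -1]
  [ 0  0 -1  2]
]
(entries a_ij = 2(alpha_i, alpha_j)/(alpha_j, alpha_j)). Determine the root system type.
The matrix has rank 4 with 2's on the diagonal. Reading the off-diagonal entries as Dynkin edges (a single edge where a_ij = a_ji = -1; a double or triple edge where a_ij * a_ji = 2 or 3), the diagram is a chain of 4 nodes with a double edge at one end; the terminal node there is the unique long simple root (C_4). One simple-root ordering that puts it in standard form is (alpha_4, alpha_3, alpha_2, alpha_1). So the algebra is type C_4, i.e. sp(8).

C4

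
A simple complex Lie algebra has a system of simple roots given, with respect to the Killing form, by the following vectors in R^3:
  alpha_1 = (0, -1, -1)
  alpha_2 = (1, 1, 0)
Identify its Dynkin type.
type A_2

Compute the Cartan integers a_ij = 2(alpha_i, alpha_j)/(alpha_j, alpha_j); the resulting 2x2 Cartan matrix is
[[2, -1], [-1, 2]].
All simple roots have the same length, so the diagram is simply laced. The associated Dynkin diagram is a chain of 2 nodes with single edges (A_2), so the type is A_2 (the algebra sl(3)).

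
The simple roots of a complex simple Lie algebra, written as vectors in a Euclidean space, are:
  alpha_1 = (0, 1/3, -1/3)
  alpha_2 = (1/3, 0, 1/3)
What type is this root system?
type A_2

Compute the Cartan integers a_ij = 2(alpha_i, alpha_j)/(alpha_j, alpha_j); the resulting 2x2 Cartan matrix is
[[2, -1], [-1, 2]].
All simple roots have the same length, so the diagram is simply laced. The associated Dynkin diagram is a chain of 2 nodes with single edges (A_2), so the type is A_2 (the algebra sl(3)).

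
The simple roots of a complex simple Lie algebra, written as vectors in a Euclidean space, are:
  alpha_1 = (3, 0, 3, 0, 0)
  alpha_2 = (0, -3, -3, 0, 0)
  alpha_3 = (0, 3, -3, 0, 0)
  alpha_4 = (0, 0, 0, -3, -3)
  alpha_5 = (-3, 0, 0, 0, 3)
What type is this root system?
type D_5

Compute the Cartan integers a_ij = 2(alpha_i, alpha_j)/(alpha_j, alpha_j); the resulting 5x5 Cartan matrix is
[[2, -1, -1, 0, -1], [-1, 2, 0, 0, 0], [-1, 0, 2, 0, 0], [0, 0, 0, 2, -1], [-1, 0, 0, -1, 2]].
All simple roots have the same length, so the diagram is simply laced. The associated Dynkin diagram is a chain of 3 nodes with a fork of two nodes at one end (D_5), so the type is D_5 (the algebra so(10)).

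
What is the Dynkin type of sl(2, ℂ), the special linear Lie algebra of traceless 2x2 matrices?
This is sl(2), which has dimension 2^2 - 1 = 3 and rank 2 - 1 = 1 (a Cartan subalgebra is the diagonal traceless matrices). In the classification of classical Lie algebras, the special linear algebra sl(n+1) has type A_n; here n = 1, so the Dynkin diagram is a chain of 1 nodes with single edges (A_1). Hence the type is A_1.

A_1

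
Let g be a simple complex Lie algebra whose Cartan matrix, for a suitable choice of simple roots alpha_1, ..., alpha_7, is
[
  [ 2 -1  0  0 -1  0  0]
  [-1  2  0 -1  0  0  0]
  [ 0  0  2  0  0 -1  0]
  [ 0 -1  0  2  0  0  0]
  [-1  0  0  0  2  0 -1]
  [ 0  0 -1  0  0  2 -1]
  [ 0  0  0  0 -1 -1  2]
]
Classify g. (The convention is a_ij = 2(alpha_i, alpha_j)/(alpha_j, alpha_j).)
The matrix has rank 7 with 2's on the diagonal. Reading the off-diagonal entries as Dynkin edges (a single edge where a_ij = a_ji = -1; a double or triple edge where a_ij * a_ji = 2 or 3), the diagram is a chain of 7 nodes with single edges (A_7). One simple-root ordering that puts it in standard form is (alpha_4, alpha_2, alpha_1, alpha_5, alpha_7, alpha_6, alpha_3). So the algebra is type A_7, i.e. sl(8).

A7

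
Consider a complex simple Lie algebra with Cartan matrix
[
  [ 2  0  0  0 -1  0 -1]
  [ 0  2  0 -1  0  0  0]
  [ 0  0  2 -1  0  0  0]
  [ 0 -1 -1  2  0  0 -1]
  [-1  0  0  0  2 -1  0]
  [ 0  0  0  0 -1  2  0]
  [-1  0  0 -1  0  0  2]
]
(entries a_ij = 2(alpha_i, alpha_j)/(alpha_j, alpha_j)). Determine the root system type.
The matrix has rank 7 with 2's on the diagonal. Reading the off-diagonal entries as Dynkin edges (a single edge where a_ij = a_ji = -1; a double or triple edge where a_ij * a_ji = 2 or 3), the diagram is a chain of 5 nodes with a fork of two nodes at one end (D_7). One simple-root ordering that puts it in standard form is (alpha_6, alpha_5, alpha_1, alpha_7, alpha_4, alpha_3, alpha_2). So the algebra is type D_7, i.e. so(14).

D_7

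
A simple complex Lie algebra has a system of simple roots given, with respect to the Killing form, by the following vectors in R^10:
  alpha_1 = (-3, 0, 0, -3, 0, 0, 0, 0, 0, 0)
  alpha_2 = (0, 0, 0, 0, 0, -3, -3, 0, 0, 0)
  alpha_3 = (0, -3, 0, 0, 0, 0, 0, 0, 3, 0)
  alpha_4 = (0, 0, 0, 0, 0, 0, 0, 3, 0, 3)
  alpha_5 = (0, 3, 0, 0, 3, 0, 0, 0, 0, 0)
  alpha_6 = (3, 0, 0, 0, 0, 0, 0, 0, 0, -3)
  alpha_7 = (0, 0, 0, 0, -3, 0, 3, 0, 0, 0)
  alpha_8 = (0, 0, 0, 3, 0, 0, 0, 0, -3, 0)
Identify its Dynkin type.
Compute the Cartan integers a_ij = 2(alpha_i, alpha_j)/(alpha_j, alpha_j); the resulting 8x8 Cartan matrix is
[[2, 0, 0, 0, 0, -1, 0, -1], [0, 2, 0, 0, 0, 0, -1, 0], [0, 0, 2, 0, -1, 0, 0, -1], [0, 0, 0, 2, 0, -1, 0, 0], [0, 0, -1, 0, 2, 0, -1, 0], [-1, 0, 0, -1, 0, 2, 0, 0], [0, -1, 0, 0, -1, 0, 2, 0], [-1, 0, -1, 0, 0, 0, 0, 2]].
All simple roots have the same length, so the diagram is simply laced. The associated Dynkin diagram is a chain of 8 nodes with single edges (A_8), so the type is A_8 (the algebra sl(9)).

A8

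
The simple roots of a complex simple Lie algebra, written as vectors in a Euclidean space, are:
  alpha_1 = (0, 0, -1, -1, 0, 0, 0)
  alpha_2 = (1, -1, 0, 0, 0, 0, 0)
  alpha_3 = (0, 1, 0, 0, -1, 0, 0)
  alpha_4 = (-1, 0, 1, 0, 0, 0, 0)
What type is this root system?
A_4

Compute the Cartan integers a_ij = 2(alpha_i, alpha_j)/(alpha_j, alpha_j); the resulting 4x4 Cartan matrix is
[[2, 0, 0, -1], [0, 2, -1, -1], [0, -1, 2, 0], [-1, -1, 0, 2]].
All simple roots have the same length, so the diagram is simply laced. The associated Dynkin diagram is a chain of 4 nodes with single edges (A_4), so the type is A_4 (the algebra sl(5)).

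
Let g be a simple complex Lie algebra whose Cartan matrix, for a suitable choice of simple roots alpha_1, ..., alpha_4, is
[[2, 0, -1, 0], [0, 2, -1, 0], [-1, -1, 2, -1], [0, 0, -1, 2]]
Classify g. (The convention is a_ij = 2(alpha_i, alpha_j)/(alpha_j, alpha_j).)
D_4 (so(8))

The matrix has rank 4 with 2's on the diagonal. Reading the off-diagonal entries as Dynkin edges (a single edge where a_ij = a_ji = -1; a double or triple edge where a_ij * a_ji = 2 or 3), the diagram is a chain of 2 nodes with a fork of two nodes at one end (D_4). One simple-root ordering that puts it in standard form is (alpha_1, alpha_3, alpha_2, alpha_4). So the algebra is type D_4, i.e. so(8).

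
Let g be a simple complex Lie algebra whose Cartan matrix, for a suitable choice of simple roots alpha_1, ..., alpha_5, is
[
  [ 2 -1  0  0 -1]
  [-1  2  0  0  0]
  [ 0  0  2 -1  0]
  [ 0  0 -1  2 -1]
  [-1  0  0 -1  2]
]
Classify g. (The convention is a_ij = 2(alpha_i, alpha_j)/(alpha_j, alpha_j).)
type A_5

The matrix has rank 5 with 2's on the diagonal. Reading the off-diagonal entries as Dynkin edges (a single edge where a_ij = a_ji = -1; a double or triple edge where a_ij * a_ji = 2 or 3), the diagram is a chain of 5 nodes with single edges (A_5). One simple-root ordering that puts it in standard form is (alpha_2, alpha_1, alpha_5, alpha_4, alpha_3). So the algebra is type A_5, i.e. sl(6).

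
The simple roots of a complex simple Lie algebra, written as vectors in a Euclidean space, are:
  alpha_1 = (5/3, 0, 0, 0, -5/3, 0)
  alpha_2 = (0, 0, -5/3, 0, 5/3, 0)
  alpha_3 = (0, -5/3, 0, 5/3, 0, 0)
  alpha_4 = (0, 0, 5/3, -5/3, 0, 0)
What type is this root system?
Compute the Cartan integers a_ij = 2(alpha_i, alpha_j)/(alpha_j, alpha_j); the resulting 4x4 Cartan matrix is
[[2, -1, 0, 0], [-1, 2, 0, -1], [0, 0, 2, -1], [0, -1, -1, 2]].
All simple roots have the same length, so the diagram is simply laced. The associated Dynkin diagram is a chain of 4 nodes with single edges (A_4), so the type is A_4 (the algebra sl(5)).

type A_4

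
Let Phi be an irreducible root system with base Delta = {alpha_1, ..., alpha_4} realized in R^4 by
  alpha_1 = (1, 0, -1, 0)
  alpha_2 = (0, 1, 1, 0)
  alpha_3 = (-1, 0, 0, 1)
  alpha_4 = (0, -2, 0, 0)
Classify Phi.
Compute the Cartan integers a_ij = 2(alpha_i, alpha_j)/(alpha_j, alpha_j); the resulting 4x4 Cartan matrix is
[[2, -1, -1, 0], [-1, 2, 0, -1], [-1, 0, 2, 0], [0, -2, 0, 2]].
The roots have two lengths (squared-length ratio 2:1); the short ones are alpha_{1,2,3}. The associated Dynkin diagram is a chain of 4 nodes with a double edge at one end; the terminal node there is the unique long simple root (C_4), so the type is C_4 (the algebra sp(8)).

C4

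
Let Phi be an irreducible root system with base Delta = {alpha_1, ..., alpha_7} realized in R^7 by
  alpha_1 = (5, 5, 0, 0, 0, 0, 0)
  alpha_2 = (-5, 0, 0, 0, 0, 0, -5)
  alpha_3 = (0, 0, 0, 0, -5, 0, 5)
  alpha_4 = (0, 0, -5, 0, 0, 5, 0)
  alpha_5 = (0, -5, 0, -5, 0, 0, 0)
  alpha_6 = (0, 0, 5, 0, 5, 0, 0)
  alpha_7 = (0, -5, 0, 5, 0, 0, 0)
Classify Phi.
Compute the Cartan integers a_ij = 2(alpha_i, alpha_j)/(alpha_j, alpha_j); the resulting 7x7 Cartan matrix is
[[2, -1, 0, 0, -1, 0, -1], [-1, 2, -1, 0, 0, 0, 0], [0, -1, 2, 0, 0, -1, 0], [0, 0, 0, 2, 0, -1, 0], [-1, 0, 0, 0, 2, 0, 0], [0, 0, -1, -1, 0, 2, 0], [-1, 0, 0, 0, 0, 0, 2]].
All simple roots have the same length, so the diagram is simply laced. The associated Dynkin diagram is a chain of 5 nodes with a fork of two nodes at one end (D_7), so the type is D_7 (the algebra so(14)).

D7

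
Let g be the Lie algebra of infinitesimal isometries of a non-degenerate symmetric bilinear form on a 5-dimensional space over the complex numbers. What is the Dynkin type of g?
type B_2

This is so(5) with 5 odd, which has dimension 5(5-1)/2 = 10 and rank (5-1)/2 = 2. In the classification of classical Lie algebras, the orthogonal algebra so(2n+1) in an odd number of variables has type B_n; here n = 2, so the Dynkin diagram is a chain of 2 nodes with a double edge at one end; the terminal node there is the unique short simple root (B_2). Hence the type is B_2.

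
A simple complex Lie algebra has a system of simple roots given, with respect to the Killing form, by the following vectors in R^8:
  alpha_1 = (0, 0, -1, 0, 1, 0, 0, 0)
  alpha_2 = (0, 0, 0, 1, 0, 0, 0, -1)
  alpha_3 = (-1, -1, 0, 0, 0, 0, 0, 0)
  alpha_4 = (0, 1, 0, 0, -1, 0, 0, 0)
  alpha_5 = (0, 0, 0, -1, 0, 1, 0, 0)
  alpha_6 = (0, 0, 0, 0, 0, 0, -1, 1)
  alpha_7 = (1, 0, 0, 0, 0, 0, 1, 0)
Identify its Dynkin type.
Compute the Cartan integers a_ij = 2(alpha_i, alpha_j)/(alpha_j, alpha_j); the resulting 7x7 Cartan matrix is
[[2, 0, 0, -1, 0, 0, 0], [0, 2, 0, 0, -1, -1, 0], [0, 0, 2, -1, 0, 0, -1], [-1, 0, -1, 2, 0, 0, 0], [0, -1, 0, 0, 2, 0, 0], [0, -1, 0, 0, 0, 2, -1], [0, 0, -1, 0, 0, -1, 2]].
All simple roots have the same length, so the diagram is simply laced. The associated Dynkin diagram is a chain of 7 nodes with single edges (A_7), so the type is A_7 (the algebra sl(8)).

A_7 (sl(8))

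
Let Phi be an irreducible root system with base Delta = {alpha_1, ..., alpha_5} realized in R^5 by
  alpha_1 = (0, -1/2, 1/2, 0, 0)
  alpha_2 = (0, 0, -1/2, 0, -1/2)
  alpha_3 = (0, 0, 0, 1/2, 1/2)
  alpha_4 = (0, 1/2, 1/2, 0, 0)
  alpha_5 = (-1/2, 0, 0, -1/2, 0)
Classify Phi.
Compute the Cartan integers a_ij = 2(alpha_i, alpha_j)/(alpha_j, alpha_j); the resulting 5x5 Cartan matrix is
[[2, -1, 0, 0, 0], [-1, 2, -1, -1, 0], [0, -1, 2, 0, -1], [0, -1, 0, 2, 0], [0, 0, -1, 0, 2]].
All simple roots have the same length, so the diagram is simply laced. The associated Dynkin diagram is a chain of 3 nodes with a fork of two nodes at one end (D_5), so the type is D_5 (the algebra so(10)).

type D_5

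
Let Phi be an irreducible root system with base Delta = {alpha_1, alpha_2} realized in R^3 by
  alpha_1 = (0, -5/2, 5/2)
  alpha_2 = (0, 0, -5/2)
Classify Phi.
Compute the Cartan integers a_ij = 2(alpha_i, alpha_j)/(alpha_j, alpha_j); the resulting 2x2 Cartan matrix is
[[2, -2], [-1, 2]].
The roots have two lengths (squared-length ratio 2:1); the short ones are alpha_{2}. The associated Dynkin diagram is a chain of 2 nodes with a double edge at one end; the terminal node there is the unique short simple root (B_2), so the type is B_2 (the algebra so(5)).

type B_2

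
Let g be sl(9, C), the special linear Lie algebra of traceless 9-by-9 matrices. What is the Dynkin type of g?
This is sl(9), which has dimension 9^2 - 1 = 80 and rank 9 - 1 = 8 (a Cartan subalgebra is the diagonal traceless matrices). In the classification of classical Lie algebras, the special linear algebra sl(n+1) has type A_n; here n = 8, so the Dynkin diagram is a chain of 8 nodes with single edges (A_8). Hence the type is A_8.

A8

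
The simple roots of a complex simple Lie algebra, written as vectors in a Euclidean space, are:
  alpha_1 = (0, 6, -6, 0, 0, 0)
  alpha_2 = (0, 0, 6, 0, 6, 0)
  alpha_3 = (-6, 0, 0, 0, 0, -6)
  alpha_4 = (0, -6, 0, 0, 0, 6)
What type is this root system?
Compute the Cartan integers a_ij = 2(alpha_i, alpha_j)/(alpha_j, alpha_j); the resulting 4x4 Cartan matrix is
[[2, -1, 0, -1], [-1, 2, 0, 0], [0, 0, 2, -1], [-1, 0, -1, 2]].
All simple roots have the same length, so the diagram is simply laced. The associated Dynkin diagram is a chain of 4 nodes with single edges (A_4), so the type is A_4 (the algebra sl(5)).

A4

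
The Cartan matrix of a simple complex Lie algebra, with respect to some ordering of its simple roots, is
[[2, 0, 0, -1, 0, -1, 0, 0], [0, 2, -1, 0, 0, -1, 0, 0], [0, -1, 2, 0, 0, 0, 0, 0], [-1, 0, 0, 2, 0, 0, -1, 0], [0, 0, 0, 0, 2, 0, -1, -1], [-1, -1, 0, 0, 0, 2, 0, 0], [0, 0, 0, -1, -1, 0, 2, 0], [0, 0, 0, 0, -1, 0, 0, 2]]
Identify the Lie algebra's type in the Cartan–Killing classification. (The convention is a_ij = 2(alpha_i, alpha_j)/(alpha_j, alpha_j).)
The matrix has rank 8 with 2's on the diagonal. Reading the off-diagonal entries as Dynkin edges (a single edge where a_ij = a_ji = -1; a double or triple edge where a_ij * a_ji = 2 or 3), the diagram is a chain of 8 nodes with single edges (A_8). One simple-root ordering that puts it in standard form is (alpha_8, alpha_5, alpha_7, alpha_4, alpha_1, alpha_6, alpha_2, alpha_3). So the algebra is type A_8, i.e. sl(9).

A_8 (sl(9))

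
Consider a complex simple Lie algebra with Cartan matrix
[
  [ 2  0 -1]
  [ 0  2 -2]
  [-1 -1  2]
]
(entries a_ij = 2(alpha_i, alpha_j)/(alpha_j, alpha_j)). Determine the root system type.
The matrix has rank 3 with 2's on the diagonal. Reading the off-diagonal entries as Dynkin edges (a single edge where a_ij = a_ji = -1; a double or triple edge where a_ij * a_ji = 2 or 3), the diagram is a chain of 3 nodes with a double edge at one end; the terminal node there is the unique long simple root (C_3). One simple-root ordering that puts it in standard form is (alpha_1, alpha_3, alpha_2). So the algebra is type C_3, i.e. sp(6).

type C_3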